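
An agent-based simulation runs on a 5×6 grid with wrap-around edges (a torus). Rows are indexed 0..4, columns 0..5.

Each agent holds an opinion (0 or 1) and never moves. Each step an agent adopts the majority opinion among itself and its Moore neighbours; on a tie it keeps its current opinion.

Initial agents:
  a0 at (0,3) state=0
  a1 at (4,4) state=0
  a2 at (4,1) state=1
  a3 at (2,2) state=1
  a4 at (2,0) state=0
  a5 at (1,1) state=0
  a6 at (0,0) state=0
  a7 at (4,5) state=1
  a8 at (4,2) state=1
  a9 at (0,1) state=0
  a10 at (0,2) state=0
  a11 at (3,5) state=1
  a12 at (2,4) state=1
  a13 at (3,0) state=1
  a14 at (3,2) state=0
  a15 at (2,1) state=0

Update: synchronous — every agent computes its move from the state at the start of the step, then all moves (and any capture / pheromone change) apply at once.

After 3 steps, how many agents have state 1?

4

t=1: a0@(0,3):0 a1@(4,4):0 a2@(4,1):0 a3@(2,2):0 a4@(2,0):0 a5@(1,1):0 a6@(0,0):0 a7@(4,5):1 a8@(4,2):0 a9@(0,1):0 a10@(0,2):0 a11@(3,5):1 a12@(2,4):1 a13@(3,0):1 a14@(3,2):1 a15@(2,1):0
t=2: a0@(0,3):0 a1@(4,4):0 a2@(4,1):0 a3@(2,2):0 a4@(2,0):0 a5@(1,1):0 a6@(0,0):0 a7@(4,5):1 a8@(4,2):0 a9@(0,1):0 a10@(0,2):0 a11@(3,5):1 a12@(2,4):1 a13@(3,0):1 a14@(3,2):0 a15@(2,1):0
t=3: (unchanged — steady state)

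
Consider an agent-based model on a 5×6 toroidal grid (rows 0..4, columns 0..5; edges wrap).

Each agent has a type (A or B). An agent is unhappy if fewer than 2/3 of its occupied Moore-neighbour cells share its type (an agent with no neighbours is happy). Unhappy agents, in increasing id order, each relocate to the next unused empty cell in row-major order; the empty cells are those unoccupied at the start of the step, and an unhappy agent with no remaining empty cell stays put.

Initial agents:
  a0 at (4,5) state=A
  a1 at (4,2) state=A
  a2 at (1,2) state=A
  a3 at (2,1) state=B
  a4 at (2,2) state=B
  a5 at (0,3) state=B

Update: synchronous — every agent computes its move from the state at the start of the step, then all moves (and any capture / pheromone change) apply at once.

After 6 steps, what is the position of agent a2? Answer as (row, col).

t=1: a0@(4,5):A a1@(0,0):A a2@(0,1):A a3@(0,2):B a4@(0,4):B a5@(0,5):B
t=2: a0@(0,3):A a1@(0,0):A a2@(1,0):A a3@(1,1):B a4@(1,2):B a5@(1,3):B
t=3: a0@(0,1):A a1@(0,2):A a2@(0,4):A a3@(0,5):B a4@(1,2):B a5@(1,4):B
t=4: a0@(0,0):A a1@(0,3):A a2@(1,0):A a3@(1,1):B a4@(1,3):B a5@(1,5):B
t=5: a0@(0,1):A a1@(0,2):A a2@(0,4):A a3@(0,5):B a4@(1,2):B a5@(1,4):B
t=6: a0@(0,0):A a1@(0,3):A a2@(1,0):A a3@(1,1):B a4@(1,3):B a5@(1,5):B

(1, 0)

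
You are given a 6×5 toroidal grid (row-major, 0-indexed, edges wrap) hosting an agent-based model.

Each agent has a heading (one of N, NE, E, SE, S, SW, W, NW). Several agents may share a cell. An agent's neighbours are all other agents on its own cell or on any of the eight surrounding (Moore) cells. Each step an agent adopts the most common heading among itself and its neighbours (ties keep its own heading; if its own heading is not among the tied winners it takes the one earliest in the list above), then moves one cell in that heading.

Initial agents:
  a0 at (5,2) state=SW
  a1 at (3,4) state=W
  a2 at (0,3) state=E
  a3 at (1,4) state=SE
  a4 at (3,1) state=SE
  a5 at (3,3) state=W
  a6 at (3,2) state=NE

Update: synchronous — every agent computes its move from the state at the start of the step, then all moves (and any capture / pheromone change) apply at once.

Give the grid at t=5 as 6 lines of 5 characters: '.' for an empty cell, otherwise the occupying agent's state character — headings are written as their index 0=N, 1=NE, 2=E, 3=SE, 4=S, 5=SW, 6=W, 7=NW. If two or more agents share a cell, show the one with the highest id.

t=1: a0@(0,1):SW a1@(3,3):W a2@(0,4):E a3@(2,0):SE a4@(4,2):SE a5@(3,2):W a6@(2,3):NE
t=2: a0@(1,0):SW a1@(3,2):W a2@(0,0):E a3@(3,1):SE a4@(4,1):W a5@(3,1):W a6@(2,2):W
t=3: a0@(2,4):SW a1@(3,1):W a2@(0,1):E a3@(3,0):W a4@(4,0):W a5@(3,0):W a6@(2,1):W
t=4: a0@(2,3):W a1@(3,0):W a2@(0,2):E a3@(3,4):W a4@(4,4):W a5@(3,4):W a6@(2,0):W
t=5: a0@(2,2):W a1@(3,4):W a2@(0,3):E a3@(3,3):W a4@(4,3):W a5@(3,3):W a6@(2,4):W

...2.
.....
..6.6
...66
...6.
.....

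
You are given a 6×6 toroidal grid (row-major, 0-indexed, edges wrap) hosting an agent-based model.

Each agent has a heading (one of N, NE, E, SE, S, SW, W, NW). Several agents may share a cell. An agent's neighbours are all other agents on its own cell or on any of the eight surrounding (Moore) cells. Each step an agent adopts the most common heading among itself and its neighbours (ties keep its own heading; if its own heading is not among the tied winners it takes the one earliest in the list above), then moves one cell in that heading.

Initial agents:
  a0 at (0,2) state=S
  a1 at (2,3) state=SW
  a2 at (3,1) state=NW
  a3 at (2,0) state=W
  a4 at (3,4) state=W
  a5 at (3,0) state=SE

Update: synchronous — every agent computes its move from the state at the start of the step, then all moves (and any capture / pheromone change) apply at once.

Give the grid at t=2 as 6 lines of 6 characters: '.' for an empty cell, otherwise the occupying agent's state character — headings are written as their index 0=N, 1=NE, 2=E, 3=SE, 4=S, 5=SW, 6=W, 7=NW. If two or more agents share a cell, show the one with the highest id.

......
.....7
..4.6.
..6...
.5....
..3...

t=1: a0@(1,2):S a1@(3,2):SW a2@(2,0):NW a3@(2,5):W a4@(3,3):W a5@(4,1):SE
t=2: a0@(2,2):S a1@(4,1):SW a2@(1,5):NW a3@(2,4):W a4@(3,2):W a5@(5,2):SE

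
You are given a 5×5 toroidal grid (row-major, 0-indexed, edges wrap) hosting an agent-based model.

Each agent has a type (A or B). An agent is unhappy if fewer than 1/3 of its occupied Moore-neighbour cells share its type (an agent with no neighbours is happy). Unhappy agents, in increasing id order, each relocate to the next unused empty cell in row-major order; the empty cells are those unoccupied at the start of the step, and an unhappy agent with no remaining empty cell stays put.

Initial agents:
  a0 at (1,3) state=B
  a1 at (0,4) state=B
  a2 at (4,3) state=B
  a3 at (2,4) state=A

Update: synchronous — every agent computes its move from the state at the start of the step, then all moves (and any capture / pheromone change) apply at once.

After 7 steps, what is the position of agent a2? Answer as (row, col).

(4, 3)

t=1: a0@(1,3):B a1@(0,4):B a2@(4,3):B a3@(0,0):A
t=2: a0@(1,3):B a1@(0,4):B a2@(4,3):B a3@(0,1):A
t=3: (unchanged — steady state)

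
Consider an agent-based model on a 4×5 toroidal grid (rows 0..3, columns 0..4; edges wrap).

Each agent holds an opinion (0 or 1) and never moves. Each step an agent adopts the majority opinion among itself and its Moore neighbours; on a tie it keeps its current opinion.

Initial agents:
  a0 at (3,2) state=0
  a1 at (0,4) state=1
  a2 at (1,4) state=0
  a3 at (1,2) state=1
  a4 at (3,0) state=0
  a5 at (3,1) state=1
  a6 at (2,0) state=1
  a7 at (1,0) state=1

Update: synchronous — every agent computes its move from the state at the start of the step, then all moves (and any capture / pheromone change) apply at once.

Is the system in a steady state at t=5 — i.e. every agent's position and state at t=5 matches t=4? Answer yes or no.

t=1: a0@(3,2):0 a1@(0,4):1 a2@(1,4):1 a3@(1,2):1 a4@(3,0):1 a5@(3,1):1 a6@(2,0):1 a7@(1,0):1
t=2: (unchanged — steady state)

yes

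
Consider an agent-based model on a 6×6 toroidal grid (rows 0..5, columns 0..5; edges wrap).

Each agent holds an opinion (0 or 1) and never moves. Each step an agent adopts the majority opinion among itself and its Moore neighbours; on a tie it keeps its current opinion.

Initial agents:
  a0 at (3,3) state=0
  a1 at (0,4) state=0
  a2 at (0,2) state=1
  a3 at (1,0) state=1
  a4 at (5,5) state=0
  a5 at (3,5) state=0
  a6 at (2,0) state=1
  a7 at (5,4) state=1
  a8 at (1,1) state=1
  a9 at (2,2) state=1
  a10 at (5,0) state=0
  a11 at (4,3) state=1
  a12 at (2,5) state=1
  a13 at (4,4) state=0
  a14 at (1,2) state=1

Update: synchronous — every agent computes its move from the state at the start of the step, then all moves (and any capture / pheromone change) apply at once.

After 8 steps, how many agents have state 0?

8

t=1: a0@(3,3):0 a1@(0,4):0 a2@(0,2):1 a3@(1,0):1 a4@(5,5):0 a5@(3,5):0 a6@(2,0):1 a7@(5,4):0 a8@(1,1):1 a9@(2,2):1 a10@(5,0):0 a11@(4,3):1 a12@(2,5):1 a13@(4,4):0 a14@(1,2):1
t=2: a0@(3,3):0 a1@(0,4):0 a2@(0,2):1 a3@(1,0):1 a4@(5,5):0 a5@(3,5):0 a6@(2,0):1 a7@(5,4):0 a8@(1,1):1 a9@(2,2):1 a10@(5,0):0 a11@(4,3):0 a12@(2,5):1 a13@(4,4):0 a14@(1,2):1
t=3: (unchanged — steady state)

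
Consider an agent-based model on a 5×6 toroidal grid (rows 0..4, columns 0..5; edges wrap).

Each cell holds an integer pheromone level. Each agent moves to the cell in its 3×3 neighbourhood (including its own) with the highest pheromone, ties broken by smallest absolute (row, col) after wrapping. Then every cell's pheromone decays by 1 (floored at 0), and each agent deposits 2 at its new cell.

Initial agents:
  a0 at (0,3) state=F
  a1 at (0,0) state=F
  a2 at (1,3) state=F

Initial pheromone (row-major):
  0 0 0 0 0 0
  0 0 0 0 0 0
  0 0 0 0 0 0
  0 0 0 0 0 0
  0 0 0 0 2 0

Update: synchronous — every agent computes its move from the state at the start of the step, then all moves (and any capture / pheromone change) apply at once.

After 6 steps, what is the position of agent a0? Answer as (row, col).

(4, 4)

t=1: a0@(4,4) a1@(0,0) a2@(0,2) | pheromone: 2 0 2 0 0 0 / 0 0 0 0 0 0 / 0 0 0 0 0 0 / 0 0 0 0 0 0 / 0 0 0 0 3 0
t=2: a0@(4,4) a1@(0,0) a2@(0,2) | pheromone: 3 0 3 0 0 0 / 0 0 0 0 0 0 / 0 0 0 0 0 0 / 0 0 0 0 0 0 / 0 0 0 0 4 0
t=3: a0@(4,4) a1@(0,0) a2@(0,2) | pheromone: 4 0 4 0 0 0 / 0 0 0 0 0 0 / 0 0 0 0 0 0 / 0 0 0 0 0 0 / 0 0 0 0 5 0
t=4: a0@(4,4) a1@(0,0) a2@(0,2) | pheromone: 5 0 5 0 0 0 / 0 0 0 0 0 0 / 0 0 0 0 0 0 / 0 0 0 0 0 0 / 0 0 0 0 6 0
t=5: a0@(4,4) a1@(0,0) a2@(0,2) | pheromone: 6 0 6 0 0 0 / 0 0 0 0 0 0 / 0 0 0 0 0 0 / 0 0 0 0 0 0 / 0 0 0 0 7 0
t=6: a0@(4,4) a1@(0,0) a2@(0,2) | pheromone: 7 0 7 0 0 0 / 0 0 0 0 0 0 / 0 0 0 0 0 0 / 0 0 0 0 0 0 / 0 0 0 0 8 0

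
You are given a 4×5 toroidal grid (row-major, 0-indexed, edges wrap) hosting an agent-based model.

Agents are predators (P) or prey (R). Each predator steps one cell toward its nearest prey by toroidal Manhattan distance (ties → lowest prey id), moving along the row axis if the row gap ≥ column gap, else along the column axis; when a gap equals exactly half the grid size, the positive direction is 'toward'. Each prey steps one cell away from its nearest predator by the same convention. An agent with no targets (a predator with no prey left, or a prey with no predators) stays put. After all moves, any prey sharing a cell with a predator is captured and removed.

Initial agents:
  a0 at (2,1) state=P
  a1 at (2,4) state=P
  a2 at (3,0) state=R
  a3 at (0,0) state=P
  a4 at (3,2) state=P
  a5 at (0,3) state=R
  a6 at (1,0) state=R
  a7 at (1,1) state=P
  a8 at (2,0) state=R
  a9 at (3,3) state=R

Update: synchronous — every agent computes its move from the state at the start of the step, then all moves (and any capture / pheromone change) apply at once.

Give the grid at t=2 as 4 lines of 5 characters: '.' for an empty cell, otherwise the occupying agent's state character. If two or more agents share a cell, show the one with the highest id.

.....
..R..
P..RP
...RP

t=1: a0@(2,0):P a1@(2,0):P a3@(3,0):P a4@(3,3):P a5@(0,2):R a7@(1,0):P a8@(2,4):R a9@(3,4):R
t=2: a0@(2,4):P a1@(2,4):P a3@(3,4):P a4@(3,4):P a5@(1,2):R a7@(2,0):P a8@(2,3):R a9@(3,3):R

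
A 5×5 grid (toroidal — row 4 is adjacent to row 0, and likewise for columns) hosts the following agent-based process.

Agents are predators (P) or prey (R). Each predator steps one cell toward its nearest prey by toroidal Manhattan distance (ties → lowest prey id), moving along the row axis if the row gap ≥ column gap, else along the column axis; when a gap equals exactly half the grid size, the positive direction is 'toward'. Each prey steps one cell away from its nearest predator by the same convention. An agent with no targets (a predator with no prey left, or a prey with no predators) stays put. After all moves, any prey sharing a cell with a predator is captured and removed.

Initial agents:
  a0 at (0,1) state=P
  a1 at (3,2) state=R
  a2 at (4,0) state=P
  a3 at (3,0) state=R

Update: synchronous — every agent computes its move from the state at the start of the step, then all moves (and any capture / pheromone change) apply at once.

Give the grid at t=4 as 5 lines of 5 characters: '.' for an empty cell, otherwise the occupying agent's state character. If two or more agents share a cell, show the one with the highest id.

P....
.P...
.....
.....
R.R..

t=1: a0@(4,1):P a1@(2,2):R a2@(3,0):P a3@(2,0):R
t=2: a0@(3,1):P a1@(1,2):R a2@(2,0):P a3@(1,0):R
t=3: a0@(2,1):P a1@(0,2):R a2@(1,0):P a3@(0,0):R
t=4: a0@(1,1):P a1@(4,2):R a2@(0,0):P a3@(4,0):R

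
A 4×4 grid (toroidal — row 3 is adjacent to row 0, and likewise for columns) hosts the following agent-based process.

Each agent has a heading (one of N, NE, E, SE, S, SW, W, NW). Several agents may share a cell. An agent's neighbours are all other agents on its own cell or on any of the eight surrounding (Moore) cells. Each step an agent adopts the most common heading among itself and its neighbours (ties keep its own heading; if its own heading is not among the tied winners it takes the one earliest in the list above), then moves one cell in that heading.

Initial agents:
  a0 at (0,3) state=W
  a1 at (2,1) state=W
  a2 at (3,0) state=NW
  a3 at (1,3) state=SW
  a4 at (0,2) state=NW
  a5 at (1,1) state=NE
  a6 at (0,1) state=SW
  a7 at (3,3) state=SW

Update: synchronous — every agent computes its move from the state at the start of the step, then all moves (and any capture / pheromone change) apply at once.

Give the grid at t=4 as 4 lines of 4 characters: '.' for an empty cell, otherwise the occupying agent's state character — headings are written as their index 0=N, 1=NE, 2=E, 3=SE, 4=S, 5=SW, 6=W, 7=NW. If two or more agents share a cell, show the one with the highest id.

t=1: a0@(1,2):SW a1@(2,0):W a2@(0,3):SW a3@(2,2):SW a4@(1,1):SW a5@(0,2):NE a6@(3,0):NW a7@(2,2):NW
t=2: a0@(2,1):SW a1@(2,3):W a2@(1,2):SW a3@(3,1):SW a4@(2,0):SW a5@(1,1):SW a6@(2,3):NW a7@(3,1):SW
t=3: a0@(3,0):SW a1@(3,2):SW a2@(2,1):SW a3@(0,0):SW a4@(3,3):SW a5@(2,0):SW a6@(3,2):SW a7@(0,0):SW
t=4: a0@(0,3):SW a1@(0,1):SW a2@(3,0):SW a3@(1,3):SW a4@(0,2):SW a5@(3,3):SW a6@(0,1):SW a7@(1,3):SW

.555
...5
....
5..5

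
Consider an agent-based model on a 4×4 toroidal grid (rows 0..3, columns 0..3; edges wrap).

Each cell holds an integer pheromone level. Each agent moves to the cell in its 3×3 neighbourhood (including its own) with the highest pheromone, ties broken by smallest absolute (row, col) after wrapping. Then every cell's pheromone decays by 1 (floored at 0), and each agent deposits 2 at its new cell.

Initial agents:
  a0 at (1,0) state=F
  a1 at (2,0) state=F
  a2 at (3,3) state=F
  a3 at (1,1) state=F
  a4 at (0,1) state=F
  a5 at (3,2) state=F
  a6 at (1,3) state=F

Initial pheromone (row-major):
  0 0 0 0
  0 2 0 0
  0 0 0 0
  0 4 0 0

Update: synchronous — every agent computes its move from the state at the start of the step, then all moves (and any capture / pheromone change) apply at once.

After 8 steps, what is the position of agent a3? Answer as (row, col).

(1, 1)

t=1: a0@(1,1) a1@(3,1) a2@(0,0) a3@(1,1) a4@(3,1) a5@(3,1) a6@(0,0) | pheromone: 4 0 0 0 / 0 5 0 0 / 0 0 0 0 / 0 9 0 0
t=2: a0@(1,1) a1@(3,1) a2@(3,1) a3@(1,1) a4@(3,1) a5@(3,1) a6@(3,1) | pheromone: 3 0 0 0 / 0 8 0 0 / 0 0 0 0 / 0 18 0 0
t=3: a0@(1,1) a1@(3,1) a2@(3,1) a3@(1,1) a4@(3,1) a5@(3,1) a6@(3,1) | pheromone: 2 0 0 0 / 0 11 0 0 / 0 0 0 0 / 0 27 0 0
t=4: a0@(1,1) a1@(3,1) a2@(3,1) a3@(1,1) a4@(3,1) a5@(3,1) a6@(3,1) | pheromone: 1 0 0 0 / 0 14 0 0 / 0 0 0 0 / 0 36 0 0
t=5: a0@(1,1) a1@(3,1) a2@(3,1) a3@(1,1) a4@(3,1) a5@(3,1) a6@(3,1) | pheromone: 0 0 0 0 / 0 17 0 0 / 0 0 0 0 / 0 45 0 0
t=6: a0@(1,1) a1@(3,1) a2@(3,1) a3@(1,1) a4@(3,1) a5@(3,1) a6@(3,1) | pheromone: 0 0 0 0 / 0 20 0 0 / 0 0 0 0 / 0 54 0 0
t=7: a0@(1,1) a1@(3,1) a2@(3,1) a3@(1,1) a4@(3,1) a5@(3,1) a6@(3,1) | pheromone: 0 0 0 0 / 0 23 0 0 / 0 0 0 0 / 0 63 0 0
t=8: a0@(1,1) a1@(3,1) a2@(3,1) a3@(1,1) a4@(3,1) a5@(3,1) a6@(3,1) | pheromone: 0 0 0 0 / 0 26 0 0 / 0 0 0 0 / 0 72 0 0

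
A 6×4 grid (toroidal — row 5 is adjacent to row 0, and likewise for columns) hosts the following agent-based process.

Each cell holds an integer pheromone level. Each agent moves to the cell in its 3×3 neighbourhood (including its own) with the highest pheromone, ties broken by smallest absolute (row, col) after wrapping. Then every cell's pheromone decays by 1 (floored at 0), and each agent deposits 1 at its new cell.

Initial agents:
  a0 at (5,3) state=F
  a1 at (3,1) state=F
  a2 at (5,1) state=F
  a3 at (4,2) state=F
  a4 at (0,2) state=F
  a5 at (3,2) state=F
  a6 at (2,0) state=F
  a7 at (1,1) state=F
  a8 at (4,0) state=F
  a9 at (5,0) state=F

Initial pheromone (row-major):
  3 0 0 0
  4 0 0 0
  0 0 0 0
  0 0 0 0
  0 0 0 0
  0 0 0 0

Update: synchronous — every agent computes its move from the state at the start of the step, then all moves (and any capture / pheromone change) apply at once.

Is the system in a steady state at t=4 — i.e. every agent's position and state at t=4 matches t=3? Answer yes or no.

no

t=1: a0@(0,0) a1@(2,0) a2@(0,0) a3@(3,1) a4@(0,1) a5@(2,1) a6@(1,0) a7@(1,0) a8@(3,0) a9@(0,0) | pheromone: 5 1 0 0 / 5 0 0 0 / 1 1 0 0 / 1 1 0 0 / 0 0 0 0 / 0 0 0 0
t=2: a0@(0,0) a1@(1,0) a2@(0,0) a3@(2,0) a4@(0,0) a5@(1,0) a6@(0,0) a7@(0,0) a8@(2,0) a9@(0,0) | pheromone: 10 0 0 0 / 6 0 0 0 / 2 0 0 0 / 0 0 0 0 / 0 0 0 0 / 0 0 0 0
t=3: a0@(0,0) a1@(0,0) a2@(0,0) a3@(1,0) a4@(0,0) a5@(0,0) a6@(0,0) a7@(0,0) a8@(1,0) a9@(0,0) | pheromone: 17 0 0 0 / 7 0 0 0 / 1 0 0 0 / 0 0 0 0 / 0 0 0 0 / 0 0 0 0
t=4: a0@(0,0) a1@(0,0) a2@(0,0) a3@(0,0) a4@(0,0) a5@(0,0) a6@(0,0) a7@(0,0) a8@(0,0) a9@(0,0) | pheromone: 26 0 0 0 / 6 0 0 0 / 0 0 0 0 / 0 0 0 0 / 0 0 0 0 / 0 0 0 0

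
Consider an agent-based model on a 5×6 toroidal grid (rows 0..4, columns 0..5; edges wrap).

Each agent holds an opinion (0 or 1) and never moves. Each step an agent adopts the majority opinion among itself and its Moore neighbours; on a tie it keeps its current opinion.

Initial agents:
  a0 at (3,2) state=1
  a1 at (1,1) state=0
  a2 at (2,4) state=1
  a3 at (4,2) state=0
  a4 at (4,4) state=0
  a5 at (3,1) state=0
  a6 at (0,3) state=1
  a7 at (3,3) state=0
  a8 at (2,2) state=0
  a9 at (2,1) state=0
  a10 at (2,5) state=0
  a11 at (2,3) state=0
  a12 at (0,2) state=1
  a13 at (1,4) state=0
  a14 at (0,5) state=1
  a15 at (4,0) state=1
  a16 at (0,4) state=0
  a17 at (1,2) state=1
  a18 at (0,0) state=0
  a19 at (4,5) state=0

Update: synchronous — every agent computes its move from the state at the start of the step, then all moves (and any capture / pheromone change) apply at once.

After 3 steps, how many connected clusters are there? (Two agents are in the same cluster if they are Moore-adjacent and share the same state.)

t=1: a0@(3,2):0 a1@(1,1):0 a2@(2,4):0 a3@(4,2):0 a4@(4,4):0 a5@(3,1):0 a6@(0,3):0 a7@(3,3):0 a8@(2,2):0 a9@(2,1):0 a10@(2,5):0 a11@(2,3):0 a12@(0,2):1 a13@(1,4):0 a14@(0,5):0 a15@(4,0):0 a16@(0,4):0 a17@(1,2):0 a18@(0,0):0 a19@(4,5):0
t=2: a0@(3,2):0 a1@(1,1):0 a2@(2,4):0 a3@(4,2):0 a4@(4,4):0 a5@(3,1):0 a6@(0,3):0 a7@(3,3):0 a8@(2,2):0 a9@(2,1):0 a10@(2,5):0 a11@(2,3):0 a12@(0,2):0 a13@(1,4):0 a14@(0,5):0 a15@(4,0):0 a16@(0,4):0 a17@(1,2):0 a18@(0,0):0 a19@(4,5):0
t=3: (unchanged — steady state)

1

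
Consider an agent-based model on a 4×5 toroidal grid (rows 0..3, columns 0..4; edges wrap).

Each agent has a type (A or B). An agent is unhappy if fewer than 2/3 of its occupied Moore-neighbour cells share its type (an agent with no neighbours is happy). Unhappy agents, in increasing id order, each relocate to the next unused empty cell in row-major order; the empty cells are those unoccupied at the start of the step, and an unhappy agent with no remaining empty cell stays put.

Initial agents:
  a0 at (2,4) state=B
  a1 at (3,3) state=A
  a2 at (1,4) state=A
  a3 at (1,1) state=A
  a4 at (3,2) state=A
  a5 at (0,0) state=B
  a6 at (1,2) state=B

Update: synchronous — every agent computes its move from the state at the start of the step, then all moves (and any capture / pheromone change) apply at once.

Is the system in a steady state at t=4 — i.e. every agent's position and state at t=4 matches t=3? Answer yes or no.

t=1: a0@(0,1):B a1@(0,2):A a2@(0,3):A a3@(0,4):A a4@(3,2):A a5@(1,0):B a6@(1,3):B
t=2: a0@(0,0):B a1@(1,1):A a2@(0,3):A a3@(1,2):A a4@(3,2):A a5@(1,4):B a6@(2,0):B
t=3: a0@(0,1):B a1@(0,2):A a2@(0,3):A a3@(1,2):A a4@(3,2):A a5@(1,4):B a6@(0,4):B
t=4: a0@(0,0):B a1@(0,2):A a2@(1,0):A a3@(1,2):A a4@(3,2):A a5@(1,1):B a6@(1,3):B

no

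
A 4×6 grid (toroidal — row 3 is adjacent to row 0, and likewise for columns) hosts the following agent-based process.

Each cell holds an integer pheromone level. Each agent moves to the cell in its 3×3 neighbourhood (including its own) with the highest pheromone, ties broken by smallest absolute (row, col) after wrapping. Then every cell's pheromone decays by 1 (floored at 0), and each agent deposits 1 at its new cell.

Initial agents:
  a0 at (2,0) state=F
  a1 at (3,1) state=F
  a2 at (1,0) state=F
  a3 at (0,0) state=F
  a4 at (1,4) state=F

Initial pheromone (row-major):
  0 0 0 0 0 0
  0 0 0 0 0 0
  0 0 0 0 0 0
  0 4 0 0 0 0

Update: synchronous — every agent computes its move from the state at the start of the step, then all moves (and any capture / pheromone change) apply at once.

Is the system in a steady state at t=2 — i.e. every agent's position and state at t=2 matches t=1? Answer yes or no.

t=1: a0@(3,1) a1@(3,1) a2@(0,0) a3@(3,1) a4@(0,3) | pheromone: 1 0 0 1 0 0 / 0 0 0 0 0 0 / 0 0 0 0 0 0 / 0 6 0 0 0 0
t=2: a0@(3,1) a1@(3,1) a2@(3,1) a3@(3,1) a4@(0,3) | pheromone: 0 0 0 1 0 0 / 0 0 0 0 0 0 / 0 0 0 0 0 0 / 0 9 0 0 0 0

no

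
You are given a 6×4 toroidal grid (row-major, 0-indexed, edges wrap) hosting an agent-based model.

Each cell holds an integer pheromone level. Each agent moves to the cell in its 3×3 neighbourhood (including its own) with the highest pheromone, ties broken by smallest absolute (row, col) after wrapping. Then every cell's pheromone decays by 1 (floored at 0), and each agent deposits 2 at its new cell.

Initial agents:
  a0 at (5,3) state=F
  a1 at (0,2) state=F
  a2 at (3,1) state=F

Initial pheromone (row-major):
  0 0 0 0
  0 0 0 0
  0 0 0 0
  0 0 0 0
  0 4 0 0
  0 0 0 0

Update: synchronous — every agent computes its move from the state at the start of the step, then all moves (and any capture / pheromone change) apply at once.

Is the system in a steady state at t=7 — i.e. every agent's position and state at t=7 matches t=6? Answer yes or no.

t=1: a0@(0,0) a1@(0,1) a2@(4,1) | pheromone: 2 2 0 0 / 0 0 0 0 / 0 0 0 0 / 0 0 0 0 / 0 5 0 0 / 0 0 0 0
t=2: a0@(0,0) a1@(0,0) a2@(4,1) | pheromone: 5 1 0 0 / 0 0 0 0 / 0 0 0 0 / 0 0 0 0 / 0 6 0 0 / 0 0 0 0
t=3: a0@(0,0) a1@(0,0) a2@(4,1) | pheromone: 8 0 0 0 / 0 0 0 0 / 0 0 0 0 / 0 0 0 0 / 0 7 0 0 / 0 0 0 0
t=4: a0@(0,0) a1@(0,0) a2@(4,1) | pheromone: 11 0 0 0 / 0 0 0 0 / 0 0 0 0 / 0 0 0 0 / 0 8 0 0 / 0 0 0 0
t=5: a0@(0,0) a1@(0,0) a2@(4,1) | pheromone: 14 0 0 0 / 0 0 0 0 / 0 0 0 0 / 0 0 0 0 / 0 9 0 0 / 0 0 0 0
t=6: a0@(0,0) a1@(0,0) a2@(4,1) | pheromone: 17 0 0 0 / 0 0 0 0 / 0 0 0 0 / 0 0 0 0 / 0 10 0 0 / 0 0 0 0
t=7: a0@(0,0) a1@(0,0) a2@(4,1) | pheromone: 20 0 0 0 / 0 0 0 0 / 0 0 0 0 / 0 0 0 0 / 0 11 0 0 / 0 0 0 0

yes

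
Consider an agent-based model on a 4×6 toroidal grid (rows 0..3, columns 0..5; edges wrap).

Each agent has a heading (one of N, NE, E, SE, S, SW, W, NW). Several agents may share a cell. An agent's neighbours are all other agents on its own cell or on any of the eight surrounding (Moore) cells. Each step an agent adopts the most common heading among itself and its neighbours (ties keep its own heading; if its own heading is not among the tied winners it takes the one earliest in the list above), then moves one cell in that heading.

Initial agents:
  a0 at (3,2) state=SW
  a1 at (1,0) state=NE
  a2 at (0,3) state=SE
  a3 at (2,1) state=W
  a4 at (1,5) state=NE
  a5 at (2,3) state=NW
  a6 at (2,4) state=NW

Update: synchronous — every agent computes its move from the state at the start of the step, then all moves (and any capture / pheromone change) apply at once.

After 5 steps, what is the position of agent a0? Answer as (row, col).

(0, 5)

t=1: a0@(0,1):SW a1@(0,1):NE a2@(1,4):SE a3@(2,0):W a4@(0,0):NE a5@(1,2):NW a6@(1,3):NW
t=2: a0@(3,2):NE a1@(3,2):NE a2@(2,5):SE a3@(2,5):W a4@(3,1):NE a5@(0,1):NW a6@(0,2):NW
t=3: a0@(2,3):NE a1@(2,3):NE a2@(3,0):SE a3@(2,4):W a4@(2,2):NE a5@(3,2):NE a6@(3,3):NE
t=4: a0@(1,4):NE a1@(1,4):NE a2@(0,1):SE a3@(1,5):NE a4@(1,3):NE a5@(2,3):NE a6@(2,4):NE
t=5: a0@(0,5):NE a1@(0,5):NE a2@(1,2):SE a3@(0,0):NE a4@(0,4):NE a5@(1,4):NE a6@(1,5):NE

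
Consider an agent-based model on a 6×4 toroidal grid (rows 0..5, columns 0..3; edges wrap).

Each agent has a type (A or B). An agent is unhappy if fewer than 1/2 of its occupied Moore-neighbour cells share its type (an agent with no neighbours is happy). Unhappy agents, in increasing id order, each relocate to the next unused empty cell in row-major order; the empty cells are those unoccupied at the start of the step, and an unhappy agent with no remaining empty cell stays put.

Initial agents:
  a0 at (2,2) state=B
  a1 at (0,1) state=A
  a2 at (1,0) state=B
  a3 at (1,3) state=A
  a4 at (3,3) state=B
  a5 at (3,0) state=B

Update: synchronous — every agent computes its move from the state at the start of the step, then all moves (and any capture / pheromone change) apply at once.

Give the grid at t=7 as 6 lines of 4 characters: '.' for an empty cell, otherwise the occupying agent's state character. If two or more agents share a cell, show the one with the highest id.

t=1: a0@(2,2):B a1@(0,0):A a2@(0,2):B a3@(0,3):A a4@(3,3):B a5@(3,0):B
t=2: a0@(2,2):B a1@(0,0):A a2@(0,1):B a3@(0,3):A a4@(3,3):B a5@(3,0):B
t=3: a0@(2,2):B a1@(0,0):A a2@(0,2):B a3@(0,3):A a4@(3,3):B a5@(3,0):B
t=4: a0@(2,2):B a1@(0,0):A a2@(0,1):B a3@(0,3):A a4@(3,3):B a5@(3,0):B
t=5: a0@(2,2):B a1@(0,0):A a2@(0,2):B a3@(0,3):A a4@(3,3):B a5@(3,0):B
t=6: a0@(2,2):B a1@(0,0):A a2@(0,1):B a3@(0,3):A a4@(3,3):B a5@(3,0):B
t=7: a0@(2,2):B a1@(0,0):A a2@(0,2):B a3@(0,3):A a4@(3,3):B a5@(3,0):B

A.BA
....
..B.
B..B
....
....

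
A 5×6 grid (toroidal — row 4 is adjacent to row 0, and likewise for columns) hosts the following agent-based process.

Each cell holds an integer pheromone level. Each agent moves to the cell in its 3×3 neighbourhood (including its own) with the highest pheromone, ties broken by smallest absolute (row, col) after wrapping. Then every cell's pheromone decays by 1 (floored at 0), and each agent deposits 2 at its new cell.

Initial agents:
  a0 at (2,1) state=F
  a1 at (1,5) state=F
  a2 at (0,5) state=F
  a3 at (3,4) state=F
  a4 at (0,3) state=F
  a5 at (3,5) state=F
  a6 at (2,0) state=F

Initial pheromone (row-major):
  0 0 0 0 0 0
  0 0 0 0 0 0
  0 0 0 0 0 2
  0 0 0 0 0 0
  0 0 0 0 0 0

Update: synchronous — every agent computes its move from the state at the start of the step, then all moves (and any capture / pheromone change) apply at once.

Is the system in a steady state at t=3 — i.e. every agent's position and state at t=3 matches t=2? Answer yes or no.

t=1: a0@(1,0) a1@(2,5) a2@(0,0) a3@(2,5) a4@(0,2) a5@(2,5) a6@(2,5) | pheromone: 2 0 2 0 0 0 / 2 0 0 0 0 0 / 0 0 0 0 0 9 / 0 0 0 0 0 0 / 0 0 0 0 0 0
t=2: a0@(2,5) a1@(2,5) a2@(0,0) a3@(2,5) a4@(0,2) a5@(2,5) a6@(2,5) | pheromone: 3 0 3 0 0 0 / 1 0 0 0 0 0 / 0 0 0 0 0 18 / 0 0 0 0 0 0 / 0 0 0 0 0 0
t=3: a0@(2,5) a1@(2,5) a2@(0,0) a3@(2,5) a4@(0,2) a5@(2,5) a6@(2,5) | pheromone: 4 0 4 0 0 0 / 0 0 0 0 0 0 / 0 0 0 0 0 27 / 0 0 0 0 0 0 / 0 0 0 0 0 0

yes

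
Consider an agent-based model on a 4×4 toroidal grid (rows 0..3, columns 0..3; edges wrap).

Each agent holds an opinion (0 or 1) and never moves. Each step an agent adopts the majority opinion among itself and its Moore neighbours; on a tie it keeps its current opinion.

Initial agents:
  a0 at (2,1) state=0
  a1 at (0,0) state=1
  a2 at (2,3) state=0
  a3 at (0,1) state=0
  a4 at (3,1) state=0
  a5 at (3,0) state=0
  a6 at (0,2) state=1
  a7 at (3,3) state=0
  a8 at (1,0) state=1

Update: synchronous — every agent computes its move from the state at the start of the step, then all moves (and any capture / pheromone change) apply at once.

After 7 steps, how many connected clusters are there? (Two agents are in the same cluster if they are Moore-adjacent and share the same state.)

1

t=1: a0@(2,1):0 a1@(0,0):0 a2@(2,3):0 a3@(0,1):0 a4@(3,1):0 a5@(3,0):0 a6@(0,2):0 a7@(3,3):0 a8@(1,0):0
t=2: (unchanged — steady state)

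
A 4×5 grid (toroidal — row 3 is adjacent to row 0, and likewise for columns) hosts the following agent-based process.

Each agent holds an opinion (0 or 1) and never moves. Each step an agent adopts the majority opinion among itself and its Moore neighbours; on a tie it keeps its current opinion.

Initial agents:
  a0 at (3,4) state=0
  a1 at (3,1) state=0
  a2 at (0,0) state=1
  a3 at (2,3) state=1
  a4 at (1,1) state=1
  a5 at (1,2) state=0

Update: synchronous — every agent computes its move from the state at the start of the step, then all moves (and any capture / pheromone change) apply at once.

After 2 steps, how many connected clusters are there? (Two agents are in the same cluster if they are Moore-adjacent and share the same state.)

t=1: a0@(3,4):1 a1@(3,1):0 a2@(0,0):1 a3@(2,3):0 a4@(1,1):1 a5@(1,2):1
t=2: a0@(3,4):1 a1@(3,1):0 a2@(0,0):1 a3@(2,3):1 a4@(1,1):1 a5@(1,2):1

2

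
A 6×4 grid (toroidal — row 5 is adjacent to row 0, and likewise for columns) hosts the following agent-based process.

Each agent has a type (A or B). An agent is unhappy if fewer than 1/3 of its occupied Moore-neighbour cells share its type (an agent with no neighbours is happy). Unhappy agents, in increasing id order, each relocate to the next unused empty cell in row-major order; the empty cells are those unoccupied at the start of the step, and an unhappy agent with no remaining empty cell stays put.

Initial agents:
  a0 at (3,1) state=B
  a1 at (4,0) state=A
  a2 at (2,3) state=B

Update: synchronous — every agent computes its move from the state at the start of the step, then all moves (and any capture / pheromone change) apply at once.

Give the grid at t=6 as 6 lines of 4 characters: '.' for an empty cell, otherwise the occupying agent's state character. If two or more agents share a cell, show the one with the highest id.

t=1: a0@(0,0):B a1@(0,1):A a2@(2,3):B
t=2: a0@(0,2):B a1@(0,3):A a2@(2,3):B
t=3: a0@(0,0):B a1@(0,1):A a2@(2,3):B
t=4: a0@(0,2):B a1@(0,3):A a2@(2,3):B
t=5: a0@(0,0):B a1@(0,1):A a2@(2,3):B
t=6: a0@(0,2):B a1@(0,3):A a2@(2,3):B

..BA
....
...B
....
....
....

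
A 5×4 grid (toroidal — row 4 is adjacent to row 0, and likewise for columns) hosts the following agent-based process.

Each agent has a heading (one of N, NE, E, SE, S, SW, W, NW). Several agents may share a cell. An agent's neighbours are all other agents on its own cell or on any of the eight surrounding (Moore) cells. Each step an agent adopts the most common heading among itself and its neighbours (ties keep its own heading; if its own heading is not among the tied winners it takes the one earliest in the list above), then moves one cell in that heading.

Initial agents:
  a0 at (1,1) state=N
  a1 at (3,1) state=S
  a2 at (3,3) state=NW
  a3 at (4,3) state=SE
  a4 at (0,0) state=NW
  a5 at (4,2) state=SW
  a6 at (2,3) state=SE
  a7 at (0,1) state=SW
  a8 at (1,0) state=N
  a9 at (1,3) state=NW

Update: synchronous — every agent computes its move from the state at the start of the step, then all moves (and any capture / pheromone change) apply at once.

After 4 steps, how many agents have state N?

8

t=1: a0@(0,1):N a1@(4,1):S a2@(4,0):SE a3@(3,2):NW a4@(4,3):NW a5@(0,1):SW a6@(1,2):NW a7@(1,0):SW a8@(0,0):N a9@(0,2):NW
t=2: a0@(4,1):N a1@(3,1):N a2@(3,0):N a3@(2,1):NW a4@(3,2):NW a5@(1,0):SW a6@(0,1):NW a7@(2,3):SW a8@(4,0):N a9@(4,1):NW
t=3: a0@(3,1):N a1@(2,1):N a2@(2,0):N a3@(1,0):NW a4@(2,1):NW a5@(2,3):SW a6@(4,0):NW a7@(3,2):SW a8@(3,0):N a9@(3,1):N
t=4: a0@(2,1):N a1@(1,1):N a2@(1,0):N a3@(0,3):NW a4@(1,1):N a5@(3,2):SW a6@(3,0):N a7@(2,2):N a8@(2,0):N a9@(2,1):N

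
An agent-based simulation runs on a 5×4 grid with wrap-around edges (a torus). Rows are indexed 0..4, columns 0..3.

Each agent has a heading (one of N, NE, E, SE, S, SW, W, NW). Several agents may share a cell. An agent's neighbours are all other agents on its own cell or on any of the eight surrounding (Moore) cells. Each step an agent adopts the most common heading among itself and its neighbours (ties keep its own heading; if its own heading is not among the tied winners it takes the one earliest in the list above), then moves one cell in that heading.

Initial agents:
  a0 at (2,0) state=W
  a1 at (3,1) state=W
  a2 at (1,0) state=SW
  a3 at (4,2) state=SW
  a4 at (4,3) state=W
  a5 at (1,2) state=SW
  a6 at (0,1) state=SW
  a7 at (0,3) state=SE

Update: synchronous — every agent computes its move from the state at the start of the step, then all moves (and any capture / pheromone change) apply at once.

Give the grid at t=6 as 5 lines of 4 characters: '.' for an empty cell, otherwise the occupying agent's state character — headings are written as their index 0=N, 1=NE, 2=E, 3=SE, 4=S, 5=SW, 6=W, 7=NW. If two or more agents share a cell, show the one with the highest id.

t=1: a0@(2,3):W a1@(3,0):W a2@(2,3):SW a3@(0,1):SW a4@(4,2):W a5@(2,1):SW a6@(1,0):SW a7@(1,2):SW
t=2: a0@(3,2):SW a1@(3,3):W a2@(3,2):SW a3@(1,0):SW a4@(4,1):W a5@(3,0):SW a6@(2,3):SW a7@(2,1):SW
t=3: a0@(4,1):SW a1@(4,2):SW a2@(4,1):SW a3@(2,3):SW a4@(0,0):SW a5@(4,3):SW a6@(3,2):SW a7@(3,0):SW
t=4: a0@(0,0):SW a1@(0,1):SW a2@(0,0):SW a3@(3,2):SW a4@(1,3):SW a5@(0,2):SW a6@(4,1):SW a7@(4,3):SW
t=5: a0@(1,3):SW a1@(1,0):SW a2@(1,3):SW a3@(4,1):SW a4@(2,2):SW a5@(1,1):SW a6@(0,0):SW a7@(0,2):SW
t=6: a0@(2,2):SW a1@(2,3):SW a2@(2,2):SW a3@(0,0):SW a4@(3,1):SW a5@(2,0):SW a6@(1,3):SW a7@(1,1):SW

5...
.5.5
5.55
.5..
....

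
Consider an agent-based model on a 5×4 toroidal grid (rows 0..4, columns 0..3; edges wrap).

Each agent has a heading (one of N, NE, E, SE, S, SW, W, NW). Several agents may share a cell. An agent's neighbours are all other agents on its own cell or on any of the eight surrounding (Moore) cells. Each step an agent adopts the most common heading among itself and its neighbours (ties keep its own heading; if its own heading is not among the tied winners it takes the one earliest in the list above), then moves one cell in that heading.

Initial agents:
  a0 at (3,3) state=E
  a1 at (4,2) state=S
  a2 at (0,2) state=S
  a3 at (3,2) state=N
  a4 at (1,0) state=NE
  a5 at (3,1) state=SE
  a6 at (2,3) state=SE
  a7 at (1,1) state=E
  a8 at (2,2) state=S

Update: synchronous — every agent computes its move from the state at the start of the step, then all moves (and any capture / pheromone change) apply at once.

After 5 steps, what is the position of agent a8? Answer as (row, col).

(0, 0)

t=1: a0@(4,3):S a1@(0,2):S a2@(1,2):S a3@(4,3):SE a4@(0,1):NE a5@(4,1):S a6@(3,0):SE a7@(2,1):S a8@(2,3):E
t=2: a0@(0,3):S a1@(1,2):S a2@(2,2):S a3@(0,0):SE a4@(1,1):S a5@(0,1):S a6@(4,0):S a7@(3,1):S a8@(2,0):E
t=3: a0@(1,3):S a1@(2,2):S a2@(3,2):S a3@(1,0):S a4@(2,1):S a5@(1,1):S a6@(0,0):S a7@(4,1):S a8@(3,0):S
t=4: a0@(2,3):S a1@(3,2):S a2@(4,2):S a3@(2,0):S a4@(3,1):S a5@(2,1):S a6@(1,0):S a7@(0,1):S a8@(4,0):S
t=5: a0@(3,3):S a1@(4,2):S a2@(0,2):S a3@(3,0):S a4@(4,1):S a5@(3,1):S a6@(2,0):S a7@(1,1):S a8@(0,0):S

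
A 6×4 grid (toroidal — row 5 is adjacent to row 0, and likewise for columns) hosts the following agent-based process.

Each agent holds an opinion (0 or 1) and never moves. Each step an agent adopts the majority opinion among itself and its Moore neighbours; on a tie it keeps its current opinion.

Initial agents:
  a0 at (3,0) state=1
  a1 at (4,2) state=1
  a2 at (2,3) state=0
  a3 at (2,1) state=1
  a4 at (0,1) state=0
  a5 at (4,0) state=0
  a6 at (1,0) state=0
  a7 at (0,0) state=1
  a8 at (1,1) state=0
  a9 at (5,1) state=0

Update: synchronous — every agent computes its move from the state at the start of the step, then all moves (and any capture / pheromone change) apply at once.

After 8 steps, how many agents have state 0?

t=1: a0@(3,0):1 a1@(4,2):1 a2@(2,3):0 a3@(2,1):1 a4@(0,1):0 a5@(4,0):0 a6@(1,0):0 a7@(0,0):0 a8@(1,1):0 a9@(5,1):0
t=2: (unchanged — steady state)

7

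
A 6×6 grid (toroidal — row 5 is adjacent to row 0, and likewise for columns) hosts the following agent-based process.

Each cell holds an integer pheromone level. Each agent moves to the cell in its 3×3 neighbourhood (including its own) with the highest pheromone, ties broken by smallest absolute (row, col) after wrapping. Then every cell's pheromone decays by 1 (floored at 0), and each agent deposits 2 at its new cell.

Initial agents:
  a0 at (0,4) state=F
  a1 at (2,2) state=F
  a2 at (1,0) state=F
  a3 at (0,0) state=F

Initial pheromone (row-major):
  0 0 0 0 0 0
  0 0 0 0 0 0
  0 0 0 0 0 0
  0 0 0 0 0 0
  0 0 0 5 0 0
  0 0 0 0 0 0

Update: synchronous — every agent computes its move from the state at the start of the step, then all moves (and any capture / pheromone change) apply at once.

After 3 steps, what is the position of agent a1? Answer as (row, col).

t=1: a0@(0,3) a1@(1,1) a2@(0,0) a3@(0,0) | pheromone: 4 0 0 2 0 0 / 0 2 0 0 0 0 / 0 0 0 0 0 0 / 0 0 0 0 0 0 / 0 0 0 4 0 0 / 0 0 0 0 0 0
t=2: a0@(0,3) a1@(0,0) a2@(0,0) a3@(0,0) | pheromone: 9 0 0 3 0 0 / 0 1 0 0 0 0 / 0 0 0 0 0 0 / 0 0 0 0 0 0 / 0 0 0 3 0 0 / 0 0 0 0 0 0
t=3: a0@(0,3) a1@(0,0) a2@(0,0) a3@(0,0) | pheromone: 14 0 0 4 0 0 / 0 0 0 0 0 0 / 0 0 0 0 0 0 / 0 0 0 0 0 0 / 0 0 0 2 0 0 / 0 0 0 0 0 0

(0, 0)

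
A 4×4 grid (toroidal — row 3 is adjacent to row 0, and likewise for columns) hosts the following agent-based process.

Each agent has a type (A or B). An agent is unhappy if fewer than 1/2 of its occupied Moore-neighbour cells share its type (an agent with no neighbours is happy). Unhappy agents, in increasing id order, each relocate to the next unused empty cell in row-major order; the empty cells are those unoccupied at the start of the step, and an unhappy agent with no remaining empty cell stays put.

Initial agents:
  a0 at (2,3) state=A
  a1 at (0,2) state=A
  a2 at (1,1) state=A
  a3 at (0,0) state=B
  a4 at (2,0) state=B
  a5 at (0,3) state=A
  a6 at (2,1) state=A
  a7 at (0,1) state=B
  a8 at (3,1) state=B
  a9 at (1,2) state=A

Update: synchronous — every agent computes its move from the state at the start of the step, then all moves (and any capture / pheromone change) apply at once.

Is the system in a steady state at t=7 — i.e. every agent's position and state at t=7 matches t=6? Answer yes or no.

no

t=1: a0@(2,3):A a1@(0,2):A a2@(1,1):A a3@(0,0):B a4@(1,0):B a5@(0,3):A a6@(2,1):A a7@(1,3):B a8@(3,1):B a9@(1,2):A
t=2: a0@(0,1):A a1@(0,2):A a2@(1,1):A a3@(0,0):B a4@(2,0):B a5@(2,2):A a6@(2,1):A a7@(3,0):B a8@(3,2):B a9@(1,2):A
t=3: a0@(0,1):A a1@(0,2):A a2@(1,1):A a3@(0,3):B a4@(1,0):B a5@(2,2):A a6@(2,1):A a7@(3,0):B a8@(1,3):B a9@(1,2):A
t=4: a0@(0,1):A a1@(0,2):A a2@(1,1):A a3@(0,3):B a4@(0,0):B a5@(2,2):A a6@(2,1):A a7@(2,0):B a8@(2,3):B a9@(1,2):A
t=5: a0@(0,1):A a1@(0,2):A a2@(1,1):A a3@(1,0):B a4@(1,3):B a5@(2,2):A a6@(2,1):A a7@(3,0):B a8@(3,1):B a9@(1,2):A
t=6: a0@(0,1):A a1@(0,2):A a2@(1,1):A a3@(0,0):B a4@(0,3):B a5@(2,2):A a6@(2,1):A a7@(2,0):B a8@(2,3):B a9@(1,2):A
t=7: a0@(0,1):A a1@(0,2):A a2@(1,1):A a3@(1,0):B a4@(1,3):B a5@(2,2):A a6@(2,1):A a7@(3,0):B a8@(3,1):B a9@(1,2):A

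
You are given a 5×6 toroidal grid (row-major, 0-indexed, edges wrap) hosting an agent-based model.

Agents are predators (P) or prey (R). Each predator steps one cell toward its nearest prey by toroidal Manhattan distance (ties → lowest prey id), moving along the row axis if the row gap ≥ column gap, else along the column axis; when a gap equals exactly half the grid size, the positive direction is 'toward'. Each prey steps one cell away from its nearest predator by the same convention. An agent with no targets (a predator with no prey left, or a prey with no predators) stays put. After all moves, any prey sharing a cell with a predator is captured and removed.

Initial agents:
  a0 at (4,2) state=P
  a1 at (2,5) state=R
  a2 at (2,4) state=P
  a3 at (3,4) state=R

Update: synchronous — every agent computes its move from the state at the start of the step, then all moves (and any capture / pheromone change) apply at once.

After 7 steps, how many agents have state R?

2

t=1: a0@(4,3):P a1@(2,0):R a2@(2,5):P a3@(4,4):R
t=2: a0@(4,4):P a1@(2,1):R a2@(2,0):P a3@(4,5):R
t=3: a0@(4,5):P a1@(2,2):R a2@(2,1):P a3@(4,0):R
t=4: a0@(4,0):P a1@(2,3):R a2@(2,2):P a3@(4,1):R
t=5: a0@(4,1):P a1@(2,4):R a2@(2,3):P a3@(4,2):R
t=6: a0@(4,2):P a1@(2,5):R a2@(2,4):P a3@(4,3):R
t=7: a0@(4,3):P a1@(2,0):R a2@(2,5):P a3@(4,4):R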